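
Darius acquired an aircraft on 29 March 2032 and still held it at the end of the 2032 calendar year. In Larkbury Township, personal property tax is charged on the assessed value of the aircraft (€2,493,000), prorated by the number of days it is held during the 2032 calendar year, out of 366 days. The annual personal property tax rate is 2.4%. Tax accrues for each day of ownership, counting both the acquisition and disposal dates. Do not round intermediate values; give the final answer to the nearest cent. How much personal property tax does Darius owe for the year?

€45,446.16

Days held (29 March – 31 December 2032): 278 out of 366
Tax = €2,493,000 × 2.4% × 278/366 = €45,446.1639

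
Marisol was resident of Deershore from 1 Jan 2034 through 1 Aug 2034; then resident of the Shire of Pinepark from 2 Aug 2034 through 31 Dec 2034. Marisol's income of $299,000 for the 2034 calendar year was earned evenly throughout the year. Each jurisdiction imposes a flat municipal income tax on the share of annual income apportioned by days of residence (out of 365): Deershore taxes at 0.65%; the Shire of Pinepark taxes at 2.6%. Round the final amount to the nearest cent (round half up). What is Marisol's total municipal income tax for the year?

Deershore, 1 Jan – 1 Aug 2034: 213 days → $299,000 × 0.65% × 213/365 = $1,134.1521
The Shire of Pinepark, 2 Aug – 31 Dec 2034: 152 days → $299,000 × 2.6% × 152/365 = $3,237.3918
Total = $4,371.5438

$4,371.54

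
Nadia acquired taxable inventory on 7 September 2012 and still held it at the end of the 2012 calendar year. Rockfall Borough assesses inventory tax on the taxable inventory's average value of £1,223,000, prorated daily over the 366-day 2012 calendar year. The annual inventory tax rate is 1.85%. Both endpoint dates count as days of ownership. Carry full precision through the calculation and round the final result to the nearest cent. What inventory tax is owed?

£7,170.92

Days held (7 September – 31 December 2012): 116 out of 366
Tax = £1,223,000 × 1.85% × 116/366 = £7,170.9235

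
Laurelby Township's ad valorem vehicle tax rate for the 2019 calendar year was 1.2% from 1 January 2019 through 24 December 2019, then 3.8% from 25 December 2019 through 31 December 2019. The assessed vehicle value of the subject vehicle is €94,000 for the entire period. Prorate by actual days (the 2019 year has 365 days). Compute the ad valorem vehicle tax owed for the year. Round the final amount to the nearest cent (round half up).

€1,174.87

1 January – 24 December 2019: 358 days at 1.2% → €94,000 × 1.2% × 358/365 = €1,106.3671
25 December – 31 December 2019: 7 days at 3.8% → €94,000 × 3.8% × 7/365 = €68.5041
Total = €1,174.8712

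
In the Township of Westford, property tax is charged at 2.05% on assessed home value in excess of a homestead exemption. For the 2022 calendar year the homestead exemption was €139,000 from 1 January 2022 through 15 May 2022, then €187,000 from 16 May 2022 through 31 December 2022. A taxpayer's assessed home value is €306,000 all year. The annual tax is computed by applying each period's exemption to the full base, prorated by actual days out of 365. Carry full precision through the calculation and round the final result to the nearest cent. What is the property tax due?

€2,803.45

1 January – 15 May 2022: 135 days, exemption €139,000 → (€306,000 − €139,000) × 2.05% × 135/365 = €1,266.2260
16 May – 31 December 2022: 230 days, exemption €187,000 → (€306,000 − €187,000) × 2.05% × 230/365 = €1,537.2192
Total = €2,803.4452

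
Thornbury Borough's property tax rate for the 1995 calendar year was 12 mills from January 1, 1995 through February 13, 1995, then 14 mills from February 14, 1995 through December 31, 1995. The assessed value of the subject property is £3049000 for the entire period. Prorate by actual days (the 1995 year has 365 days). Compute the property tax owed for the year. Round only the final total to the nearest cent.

£41950.90

January 1 – February 13, 1995: 44 days at 12 mills → £3049000 × 1.2% × 44/365 = £4410.6082
February 14 – December 31, 1995: 321 days at 14 mills → £3049000 × 1.4% × 321/365 = £37540.2904
Total = £41950.8986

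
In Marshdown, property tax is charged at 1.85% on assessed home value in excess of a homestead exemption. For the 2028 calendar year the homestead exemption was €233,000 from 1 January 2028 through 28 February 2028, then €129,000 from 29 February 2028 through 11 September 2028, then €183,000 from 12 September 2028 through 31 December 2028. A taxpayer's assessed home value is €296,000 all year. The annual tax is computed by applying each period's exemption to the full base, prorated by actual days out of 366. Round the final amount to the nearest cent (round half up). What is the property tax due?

€2,476.37

1 January – 28 February 2028: 59 days, exemption €233,000 → (€296,000 − €233,000) × 1.85% × 59/366 = €187.8811
29 February – 11 September 2028: 196 days, exemption €129,000 → (€296,000 − €129,000) × 1.85% × 196/366 = €1,654.4863
12 September – 31 December 2028: 111 days, exemption €183,000 → (€296,000 − €183,000) × 1.85% × 111/366 = €634.0041
Total = €2,476.3716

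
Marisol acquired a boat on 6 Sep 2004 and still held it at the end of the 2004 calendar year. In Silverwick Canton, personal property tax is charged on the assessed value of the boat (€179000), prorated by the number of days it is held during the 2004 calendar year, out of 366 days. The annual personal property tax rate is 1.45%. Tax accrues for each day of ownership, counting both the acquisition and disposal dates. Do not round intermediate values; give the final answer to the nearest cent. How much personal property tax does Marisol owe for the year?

Days held (6 Sep – 31 Dec 2004): 117 out of 366
Tax = €179000 × 1.45% × 117/366 = €829.7090

€829.71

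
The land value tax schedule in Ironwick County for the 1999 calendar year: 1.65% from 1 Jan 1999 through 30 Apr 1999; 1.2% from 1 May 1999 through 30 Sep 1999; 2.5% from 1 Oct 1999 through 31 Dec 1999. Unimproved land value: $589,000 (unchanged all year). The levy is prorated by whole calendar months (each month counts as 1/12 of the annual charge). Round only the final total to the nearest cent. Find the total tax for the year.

$9,865.75

1 Jan – 30 Apr 1999: 4 months at 1.65% → $589,000 × 1.65% × 4/12 = $3,239.5000
1 May – 30 Sep 1999: 5 months at 1.2% → $589,000 × 1.2% × 5/12 = $2,945.0000
1 Oct – 31 Dec 1999: 3 months at 2.5% → $589,000 × 2.5% × 3/12 = $3,681.2500
Total = $9,865.7500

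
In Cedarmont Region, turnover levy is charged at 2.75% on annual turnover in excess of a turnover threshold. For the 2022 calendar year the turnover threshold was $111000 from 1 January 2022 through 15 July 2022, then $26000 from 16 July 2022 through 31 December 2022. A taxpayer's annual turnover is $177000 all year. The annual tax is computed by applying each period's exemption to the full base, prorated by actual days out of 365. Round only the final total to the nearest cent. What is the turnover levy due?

1 January – 15 July 2022: 196 days, exemption $111000 → ($177000 − $111000) × 2.75% × 196/365 = $974.6301
16 July – 31 December 2022: 169 days, exemption $26000 → ($177000 − $26000) × 2.75% × 169/365 = $1922.6644
Total = $2897.2945

$2897.29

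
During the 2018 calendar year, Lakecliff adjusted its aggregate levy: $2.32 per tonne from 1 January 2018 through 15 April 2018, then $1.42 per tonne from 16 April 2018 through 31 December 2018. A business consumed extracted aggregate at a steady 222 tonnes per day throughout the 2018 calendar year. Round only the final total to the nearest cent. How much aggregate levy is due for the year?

$136041.60

1 January – 15 April 2018: 105 days × 222 tonnes/day = 23,310 tonnes at $2.32/tonne → $54079.20
16 April – 31 December 2018: 260 days × 222 tonnes/day = 57,720 tonnes at $1.42/tonne → $81962.40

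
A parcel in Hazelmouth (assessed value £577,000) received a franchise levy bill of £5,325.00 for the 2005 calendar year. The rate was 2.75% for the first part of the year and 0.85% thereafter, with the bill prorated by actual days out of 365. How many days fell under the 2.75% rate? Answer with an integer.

Let d = days at the first rate; then 365 − d days at the second rate.
£577,000 × [2.75%·d + 0.85%·(365−d)] / 365 = £5,325.00
Solving gives d = 14, so the new rate took effect on January 15, 2005.

14 days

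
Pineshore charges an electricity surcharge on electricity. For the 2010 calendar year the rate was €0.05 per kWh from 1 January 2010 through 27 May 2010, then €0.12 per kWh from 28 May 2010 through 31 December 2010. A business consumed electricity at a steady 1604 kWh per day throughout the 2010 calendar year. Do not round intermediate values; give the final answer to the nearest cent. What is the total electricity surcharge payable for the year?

€53,750.04

1 January – 27 May 2010: 147 days × 1604 kWh/day = 235,788 kWh at €0.05/kWh → €11,789.40
28 May – 31 December 2010: 218 days × 1604 kWh/day = 349,672 kWh at €0.12/kWh → €41,960.64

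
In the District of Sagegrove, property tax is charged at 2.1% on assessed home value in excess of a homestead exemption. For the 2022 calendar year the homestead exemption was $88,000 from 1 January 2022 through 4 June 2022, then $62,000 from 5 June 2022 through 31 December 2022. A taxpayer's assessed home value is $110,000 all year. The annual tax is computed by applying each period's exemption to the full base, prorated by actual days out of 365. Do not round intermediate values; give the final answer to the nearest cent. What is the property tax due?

$776.14

1 January – 4 June 2022: 155 days, exemption $88,000 → ($110,000 − $88,000) × 2.1% × 155/365 = $196.1918
5 June – 31 December 2022: 210 days, exemption $62,000 → ($110,000 − $62,000) × 2.1% × 210/365 = $579.9452
Total = $776.1370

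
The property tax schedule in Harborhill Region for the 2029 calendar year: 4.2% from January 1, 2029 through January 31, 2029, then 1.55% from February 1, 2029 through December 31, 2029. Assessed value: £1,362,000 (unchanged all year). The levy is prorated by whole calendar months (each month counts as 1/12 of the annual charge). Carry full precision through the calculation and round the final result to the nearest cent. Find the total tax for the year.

January 1 – January 31, 2029: 1 month at 4.2% → £1,362,000 × 4.2% × 1/12 = £4,767.0000
February 1 – December 31, 2029: 11 months at 1.55% → £1,362,000 × 1.55% × 11/12 = £19,351.7500
Total = £24,118.7500

£24,118.75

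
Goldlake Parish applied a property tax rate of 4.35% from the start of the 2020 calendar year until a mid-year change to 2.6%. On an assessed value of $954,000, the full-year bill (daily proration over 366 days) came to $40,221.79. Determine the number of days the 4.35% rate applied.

Let d = days at the first rate; then 366 − d days at the second rate.
$954,000 × [4.35%·d + 2.6%·(366−d)] / 366 = $40,221.79
Solving gives d = 338, so the new rate took effect on December 4, 2020.

338 days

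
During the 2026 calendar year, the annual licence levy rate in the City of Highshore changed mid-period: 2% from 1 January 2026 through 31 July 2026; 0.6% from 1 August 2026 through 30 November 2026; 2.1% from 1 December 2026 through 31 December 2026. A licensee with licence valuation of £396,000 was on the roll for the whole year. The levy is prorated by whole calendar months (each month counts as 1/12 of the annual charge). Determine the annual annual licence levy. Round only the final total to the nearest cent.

1 January – 31 July 2026: 7 months at 2% → £396,000 × 2% × 7/12 = £4,620.0000
1 August – 30 November 2026: 4 months at 0.6% → £396,000 × 0.6% × 4/12 = £792.0000
1 December – 31 December 2026: 1 month at 2.1% → £396,000 × 2.1% × 1/12 = £693.0000
Total = £6,105.0000

£6,105.00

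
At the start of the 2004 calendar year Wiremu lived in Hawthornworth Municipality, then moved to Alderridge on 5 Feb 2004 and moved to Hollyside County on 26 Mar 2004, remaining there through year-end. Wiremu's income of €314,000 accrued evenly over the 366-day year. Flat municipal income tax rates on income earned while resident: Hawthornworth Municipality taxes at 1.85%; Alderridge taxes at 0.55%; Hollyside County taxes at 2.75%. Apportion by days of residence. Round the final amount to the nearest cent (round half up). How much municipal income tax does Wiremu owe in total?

Hawthornworth Municipality, 1 Jan – 4 Feb 2004: 35 days → €314,000 × 1.85% × 35/366 = €555.5055
Alderridge, 5 Feb – 25 Mar 2004: 50 days → €314,000 × 0.55% × 50/366 = €235.9290
Hollyside County, 26 Mar – 31 Dec 2004: 281 days → €314,000 × 2.75% × 281/366 = €6,629.6038
Total = €7,421.0383

€7,421.04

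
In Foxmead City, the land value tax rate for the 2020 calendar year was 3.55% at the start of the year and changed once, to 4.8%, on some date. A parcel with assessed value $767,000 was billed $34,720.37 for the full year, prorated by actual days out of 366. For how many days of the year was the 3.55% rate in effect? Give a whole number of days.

Let d = days at the first rate; then 366 − d days at the second rate.
$767,000 × [3.55%·d + 4.8%·(366−d)] / 366 = $34,720.37
Solving gives d = 80, so the new rate took effect on 21 March 2020.

80 days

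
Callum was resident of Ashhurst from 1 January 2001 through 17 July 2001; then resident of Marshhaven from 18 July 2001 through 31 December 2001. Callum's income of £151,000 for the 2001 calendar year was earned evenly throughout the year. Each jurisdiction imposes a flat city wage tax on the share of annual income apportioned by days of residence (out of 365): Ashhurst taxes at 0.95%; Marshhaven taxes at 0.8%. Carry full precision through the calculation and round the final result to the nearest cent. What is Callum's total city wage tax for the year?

£1,330.87

Ashhurst, 1 January – 17 July 2001: 198 days → £151,000 × 0.95% × 198/365 = £778.1671
Marshhaven, 18 July – 31 December 2001: 167 days → £151,000 × 0.8% × 167/365 = £552.7014
Total = £1,330.8685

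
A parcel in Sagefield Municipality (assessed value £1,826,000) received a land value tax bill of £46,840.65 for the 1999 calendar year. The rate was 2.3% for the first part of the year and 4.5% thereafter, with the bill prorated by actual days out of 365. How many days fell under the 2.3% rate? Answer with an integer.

321 days

Let d = days at the first rate; then 365 − d days at the second rate.
£1,826,000 × [2.3%·d + 4.5%·(365−d)] / 365 = £46,840.65
Solving gives d = 321, so the new rate took effect on 18 Nov 1999.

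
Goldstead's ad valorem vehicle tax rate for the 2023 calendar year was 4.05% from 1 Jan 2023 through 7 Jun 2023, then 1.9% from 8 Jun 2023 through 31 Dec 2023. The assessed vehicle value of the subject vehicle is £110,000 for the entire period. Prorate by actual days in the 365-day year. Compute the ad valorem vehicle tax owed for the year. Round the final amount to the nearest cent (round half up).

£3,113.75

1 Jan – 7 Jun 2023: 158 days at 4.05% → £110,000 × 4.05% × 158/365 = £1,928.4658
8 Jun – 31 Dec 2023: 207 days at 1.9% → £110,000 × 1.9% × 207/365 = £1,185.2877
Total = £3,113.7534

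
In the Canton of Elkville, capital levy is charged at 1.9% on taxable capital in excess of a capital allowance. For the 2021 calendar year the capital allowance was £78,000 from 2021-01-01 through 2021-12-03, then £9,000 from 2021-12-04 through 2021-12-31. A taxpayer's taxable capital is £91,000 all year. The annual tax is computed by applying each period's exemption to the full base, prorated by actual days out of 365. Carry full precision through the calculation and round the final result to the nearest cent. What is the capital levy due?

2021-01-01 to 2021-12-03: 337 days, exemption £78,000 → (£91,000 − £78,000) × 1.9% × 337/365 = £228.0521
2021-12-04 to 2021-12-31: 28 days, exemption £9,000 → (£91,000 − £9,000) × 1.9% × 28/365 = £119.5178
Total = £347.5699

£347.57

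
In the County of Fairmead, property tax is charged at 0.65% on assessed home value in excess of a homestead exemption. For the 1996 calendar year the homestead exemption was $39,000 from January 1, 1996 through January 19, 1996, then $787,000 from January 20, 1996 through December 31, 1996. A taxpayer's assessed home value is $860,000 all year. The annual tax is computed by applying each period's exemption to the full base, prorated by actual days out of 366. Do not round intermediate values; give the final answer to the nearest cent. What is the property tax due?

January 1 – January 19, 1996: 19 days, exemption $39,000 → ($860,000 − $39,000) × 0.65% × 19/366 = $277.0314
January 20 – December 31, 1996: 347 days, exemption $787,000 → ($860,000 − $787,000) × 0.65% × 347/366 = $449.8675
Total = $726.8989

$726.90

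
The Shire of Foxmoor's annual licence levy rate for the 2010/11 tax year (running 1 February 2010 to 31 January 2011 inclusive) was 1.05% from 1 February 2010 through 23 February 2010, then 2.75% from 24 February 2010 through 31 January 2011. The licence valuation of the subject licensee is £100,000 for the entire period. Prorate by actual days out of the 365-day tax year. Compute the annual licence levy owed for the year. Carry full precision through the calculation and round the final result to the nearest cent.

£2,642.88

1 February – 23 February 2010: 23 days at 1.05% → £100,000 × 1.05% × 23/365 = £66.1644
24 February 2010 – 31 January 2011: 342 days at 2.75% → £100,000 × 2.75% × 342/365 = £2,576.7123
Total = £2,642.8767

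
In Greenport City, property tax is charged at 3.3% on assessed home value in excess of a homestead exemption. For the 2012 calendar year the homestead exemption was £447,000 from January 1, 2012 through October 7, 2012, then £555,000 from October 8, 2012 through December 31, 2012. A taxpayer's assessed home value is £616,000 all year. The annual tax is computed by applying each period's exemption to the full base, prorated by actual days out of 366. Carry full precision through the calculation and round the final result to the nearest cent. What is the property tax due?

£4,749.30

January 1 – October 7, 2012: 281 days, exemption £447,000 → (£616,000 − £447,000) × 3.3% × 281/366 = £4,281.7951
October 8 – December 31, 2012: 85 days, exemption £555,000 → (£616,000 − £555,000) × 3.3% × 85/366 = £467.5000
Total = £4,749.2951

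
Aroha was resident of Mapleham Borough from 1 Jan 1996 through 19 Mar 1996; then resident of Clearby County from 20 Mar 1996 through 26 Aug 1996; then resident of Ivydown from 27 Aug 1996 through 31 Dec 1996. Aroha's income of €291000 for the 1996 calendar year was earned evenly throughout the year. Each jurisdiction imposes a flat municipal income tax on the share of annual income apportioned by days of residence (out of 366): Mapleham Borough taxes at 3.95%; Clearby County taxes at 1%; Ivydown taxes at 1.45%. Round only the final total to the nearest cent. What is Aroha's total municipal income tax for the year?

€5217.33

Mapleham Borough, 1 Jan – 19 Mar 1996: 79 days → €291000 × 3.95% × 79/366 = €2481.0533
Clearby County, 20 Mar – 26 Aug 1996: 160 days → €291000 × 1% × 160/366 = €1272.1311
Ivydown, 27 Aug – 31 Dec 1996: 127 days → €291000 × 1.45% × 127/366 = €1464.1434
Total = €5217.3279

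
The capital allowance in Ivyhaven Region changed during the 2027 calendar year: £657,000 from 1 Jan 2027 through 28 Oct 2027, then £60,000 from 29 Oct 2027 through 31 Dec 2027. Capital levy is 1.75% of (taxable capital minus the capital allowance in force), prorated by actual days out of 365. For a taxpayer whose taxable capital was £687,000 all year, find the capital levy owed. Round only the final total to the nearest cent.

1 Jan – 28 Oct 2027: 301 days, exemption £657,000 → (£687,000 − £657,000) × 1.75% × 301/365 = £432.9452
29 Oct – 31 Dec 2027: 64 days, exemption £60,000 → (£687,000 − £60,000) × 1.75% × 64/365 = £1,923.9452
Total = £2,356.8904

£2,356.89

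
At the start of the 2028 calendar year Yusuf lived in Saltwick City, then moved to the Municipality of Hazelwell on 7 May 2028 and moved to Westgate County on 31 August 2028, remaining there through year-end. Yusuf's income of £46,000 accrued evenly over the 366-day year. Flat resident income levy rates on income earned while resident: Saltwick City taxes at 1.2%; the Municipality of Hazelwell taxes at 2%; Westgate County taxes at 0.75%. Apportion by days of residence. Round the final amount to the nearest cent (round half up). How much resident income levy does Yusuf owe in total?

Saltwick City, 1 January – 6 May 2028: 127 days → £46,000 × 1.2% × 127/366 = £191.5410
The Municipality of Hazelwell, 7 May – 30 August 2028: 116 days → £46,000 × 2% × 116/366 = £291.5847
Westgate County, 31 August – 31 December 2028: 123 days → £46,000 × 0.75% × 123/366 = £115.9426
Total = £599.0683

£599.07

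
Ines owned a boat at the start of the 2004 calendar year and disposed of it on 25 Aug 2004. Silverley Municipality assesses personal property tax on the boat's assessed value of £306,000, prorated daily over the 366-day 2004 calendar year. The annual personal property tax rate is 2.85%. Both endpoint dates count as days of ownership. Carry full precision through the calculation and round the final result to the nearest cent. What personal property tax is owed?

Days held (1 Jan – 25 Aug 2004): 238 out of 366
Tax = £306,000 × 2.85% × 238/366 = £5,671.0328

£5,671.03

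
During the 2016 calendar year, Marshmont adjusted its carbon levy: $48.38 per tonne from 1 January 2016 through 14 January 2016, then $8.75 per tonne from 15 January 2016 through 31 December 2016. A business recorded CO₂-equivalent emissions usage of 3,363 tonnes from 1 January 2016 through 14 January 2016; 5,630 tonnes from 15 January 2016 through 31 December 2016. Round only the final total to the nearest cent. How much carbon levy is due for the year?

$211,964.44

1 January – 14 January 2016: 3,363 tonnes at $48.38/tonne → $162,701.94
15 January – 31 December 2016: 5,630 tonnes at $8.75/tonne → $49,262.50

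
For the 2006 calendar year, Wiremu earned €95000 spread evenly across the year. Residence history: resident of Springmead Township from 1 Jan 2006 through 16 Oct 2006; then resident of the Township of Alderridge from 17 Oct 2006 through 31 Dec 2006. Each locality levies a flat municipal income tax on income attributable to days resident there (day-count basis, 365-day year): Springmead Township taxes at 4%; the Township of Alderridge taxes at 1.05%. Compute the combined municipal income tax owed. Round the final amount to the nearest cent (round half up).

Springmead Township, 1 Jan – 16 Oct 2006: 289 days → €95000 × 4% × 289/365 = €3008.7671
The Township of Alderridge, 17 Oct – 31 Dec 2006: 76 days → €95000 × 1.05% × 76/365 = €207.6986
Total = €3216.4658

€3216.47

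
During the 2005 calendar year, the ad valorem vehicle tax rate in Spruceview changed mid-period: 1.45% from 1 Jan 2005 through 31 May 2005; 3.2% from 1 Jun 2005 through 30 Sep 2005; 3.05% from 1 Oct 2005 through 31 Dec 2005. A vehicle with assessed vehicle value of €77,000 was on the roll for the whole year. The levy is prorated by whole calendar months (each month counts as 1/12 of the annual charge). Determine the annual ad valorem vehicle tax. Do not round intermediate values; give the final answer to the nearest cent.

€1,873.67

1 Jan – 31 May 2005: 5 months at 1.45% → €77,000 × 1.45% × 5/12 = €465.2083
1 Jun – 30 Sep 2005: 4 months at 3.2% → €77,000 × 3.2% × 4/12 = €821.3333
1 Oct – 31 Dec 2005: 3 months at 3.05% → €77,000 × 3.05% × 3/12 = €587.1250
Total = €1,873.6667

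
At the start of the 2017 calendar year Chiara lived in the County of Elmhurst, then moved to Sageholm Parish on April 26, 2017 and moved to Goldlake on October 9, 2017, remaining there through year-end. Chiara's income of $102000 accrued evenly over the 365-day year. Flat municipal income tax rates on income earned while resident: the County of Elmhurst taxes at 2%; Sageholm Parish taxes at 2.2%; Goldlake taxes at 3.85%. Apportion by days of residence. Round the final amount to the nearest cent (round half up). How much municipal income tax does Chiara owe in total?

The County of Elmhurst, January 1 – April 25, 2017: 115 days → $102000 × 2% × 115/365 = $642.7397
Sageholm Parish, April 26 – October 8, 2017: 166 days → $102000 × 2.2% × 166/365 = $1020.5589
Goldlake, October 9 – December 31, 2017: 84 days → $102000 × 3.85% × 84/365 = $903.7479
Total = $2567.0466

$2567.05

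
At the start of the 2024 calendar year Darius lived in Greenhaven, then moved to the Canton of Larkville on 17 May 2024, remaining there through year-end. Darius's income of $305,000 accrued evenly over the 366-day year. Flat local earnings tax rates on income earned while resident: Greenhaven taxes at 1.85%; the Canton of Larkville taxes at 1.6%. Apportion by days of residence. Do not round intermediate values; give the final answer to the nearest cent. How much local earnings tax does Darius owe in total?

$5,165.42

Greenhaven, 1 Jan – 16 May 2024: 137 days → $305,000 × 1.85% × 137/366 = $2,112.0833
The Canton of Larkville, 17 May – 31 Dec 2024: 229 days → $305,000 × 1.6% × 229/366 = $3,053.3333
Total = $5,165.4167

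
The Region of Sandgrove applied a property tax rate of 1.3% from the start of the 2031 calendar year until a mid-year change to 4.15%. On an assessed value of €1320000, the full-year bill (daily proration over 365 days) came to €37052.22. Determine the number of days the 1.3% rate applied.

172 days

Let d = days at the first rate; then 365 − d days at the second rate.
€1320000 × [1.3%·d + 4.15%·(365−d)] / 365 = €37052.22
Solving gives d = 172, so the new rate took effect on June 22, 2031.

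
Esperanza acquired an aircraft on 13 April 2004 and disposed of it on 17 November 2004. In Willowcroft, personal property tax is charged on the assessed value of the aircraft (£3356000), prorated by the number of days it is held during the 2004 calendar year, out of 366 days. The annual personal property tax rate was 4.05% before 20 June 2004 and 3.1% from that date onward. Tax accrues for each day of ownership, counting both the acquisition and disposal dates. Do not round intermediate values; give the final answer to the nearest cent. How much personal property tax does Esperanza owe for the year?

£68174.48

13 April – 19 June 2004: 68 days at 4.05% → £3356000 × 4.05% × 68/366 = £25252.5246
20 June – 17 November 2004: 151 days at 3.1% → £3356000 × 3.1% × 151/366 = £42921.9563
Total = £68174.4809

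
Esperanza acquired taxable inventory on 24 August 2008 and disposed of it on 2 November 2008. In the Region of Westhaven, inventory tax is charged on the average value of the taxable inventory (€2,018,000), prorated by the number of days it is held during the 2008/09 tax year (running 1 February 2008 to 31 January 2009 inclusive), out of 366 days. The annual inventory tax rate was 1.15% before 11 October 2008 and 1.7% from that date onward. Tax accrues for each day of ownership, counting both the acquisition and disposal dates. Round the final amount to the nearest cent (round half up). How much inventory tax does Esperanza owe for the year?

24 August – 10 October 2008: 48 days at 1.15% → €2,018,000 × 1.15% × 48/366 = €3,043.5410
11 October – 2 November 2008: 23 days at 1.7% → €2,018,000 × 1.7% × 23/366 = €2,155.8415
Total = €5,199.3825

€5,199.38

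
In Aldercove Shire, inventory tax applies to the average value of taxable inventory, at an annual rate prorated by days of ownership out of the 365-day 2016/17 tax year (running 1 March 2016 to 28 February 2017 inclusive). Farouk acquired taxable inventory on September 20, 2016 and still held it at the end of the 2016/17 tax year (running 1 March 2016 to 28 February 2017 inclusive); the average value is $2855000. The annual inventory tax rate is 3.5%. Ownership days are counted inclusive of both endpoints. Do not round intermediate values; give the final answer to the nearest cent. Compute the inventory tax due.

Days held (September 20, 2016 – February 28, 2017): 162 out of 365
Tax = $2855000 × 3.5% × 162/365 = $44350.2740

$44350.27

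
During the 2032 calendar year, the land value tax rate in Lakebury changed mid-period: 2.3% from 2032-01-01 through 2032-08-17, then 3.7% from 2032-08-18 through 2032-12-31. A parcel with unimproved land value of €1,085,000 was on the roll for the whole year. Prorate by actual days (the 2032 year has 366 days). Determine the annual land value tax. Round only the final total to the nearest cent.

€30,599.37

2032-01-01 to 2032-08-17: 230 days at 2.3% → €1,085,000 × 2.3% × 230/366 = €15,682.1038
2032-08-18 to 2032-12-31: 136 days at 3.7% → €1,085,000 × 3.7% × 136/366 = €14,917.2678
Total = €30,599.3716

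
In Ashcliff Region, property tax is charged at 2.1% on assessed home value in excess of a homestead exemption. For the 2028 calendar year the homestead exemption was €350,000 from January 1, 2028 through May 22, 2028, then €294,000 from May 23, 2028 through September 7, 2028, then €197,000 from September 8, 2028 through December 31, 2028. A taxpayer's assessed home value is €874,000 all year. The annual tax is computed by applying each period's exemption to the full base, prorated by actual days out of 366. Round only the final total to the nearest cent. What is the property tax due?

January 1 – May 22, 2028: 143 days, exemption €350,000 → (€874,000 − €350,000) × 2.1% × 143/366 = €4,299.3770
May 23 – September 7, 2028: 108 days, exemption €294,000 → (€874,000 − €294,000) × 2.1% × 108/366 = €3,594.0984
September 8 – December 31, 2028: 115 days, exemption €197,000 → (€874,000 − €197,000) × 2.1% × 115/366 = €4,467.0902
Total = €12,360.5656

€12,360.57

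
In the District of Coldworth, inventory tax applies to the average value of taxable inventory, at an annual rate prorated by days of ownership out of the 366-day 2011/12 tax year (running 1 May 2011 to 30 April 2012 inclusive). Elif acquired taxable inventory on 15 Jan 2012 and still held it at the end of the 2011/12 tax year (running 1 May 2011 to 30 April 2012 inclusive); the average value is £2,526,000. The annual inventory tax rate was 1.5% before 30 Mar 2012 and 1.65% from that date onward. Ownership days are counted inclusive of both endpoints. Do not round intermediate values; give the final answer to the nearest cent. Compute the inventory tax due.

15 Jan – 29 Mar 2012: 75 days at 1.5% → £2,526,000 × 1.5% × 75/366 = £7,764.3443
30 Mar – 30 Apr 2012: 32 days at 1.65% → £2,526,000 × 1.65% × 32/366 = £3,644.0656
Total = £11,408.4098

£11,408.41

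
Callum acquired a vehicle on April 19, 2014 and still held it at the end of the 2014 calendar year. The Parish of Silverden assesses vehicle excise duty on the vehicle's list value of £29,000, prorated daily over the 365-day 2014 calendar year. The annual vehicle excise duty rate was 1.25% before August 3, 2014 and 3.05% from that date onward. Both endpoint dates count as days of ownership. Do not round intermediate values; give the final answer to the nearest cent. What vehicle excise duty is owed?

April 19 – August 2, 2014: 106 days at 1.25% → £29,000 × 1.25% × 106/365 = £105.2740
August 3 – December 31, 2014: 151 days at 3.05% → £29,000 × 3.05% × 151/365 = £365.9164
Total = £471.1904

£471.19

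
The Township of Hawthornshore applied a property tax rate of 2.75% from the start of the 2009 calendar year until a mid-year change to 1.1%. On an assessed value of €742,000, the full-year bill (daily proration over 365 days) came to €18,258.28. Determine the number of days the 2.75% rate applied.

301 days

Let d = days at the first rate; then 365 − d days at the second rate.
€742,000 × [2.75%·d + 1.1%·(365−d)] / 365 = €18,258.28
Solving gives d = 301, so the new rate took effect on 29 Oct 2009.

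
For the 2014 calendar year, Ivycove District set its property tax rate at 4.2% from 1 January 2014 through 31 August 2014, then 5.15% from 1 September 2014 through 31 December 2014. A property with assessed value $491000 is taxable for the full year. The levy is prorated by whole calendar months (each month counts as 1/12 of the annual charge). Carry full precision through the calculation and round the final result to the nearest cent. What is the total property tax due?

1 January – 31 August 2014: 8 months at 4.2% → $491000 × 4.2% × 8/12 = $13748.0000
1 September – 31 December 2014: 4 months at 5.15% → $491000 × 5.15% × 4/12 = $8428.8333
Total = $22176.8333

$22176.83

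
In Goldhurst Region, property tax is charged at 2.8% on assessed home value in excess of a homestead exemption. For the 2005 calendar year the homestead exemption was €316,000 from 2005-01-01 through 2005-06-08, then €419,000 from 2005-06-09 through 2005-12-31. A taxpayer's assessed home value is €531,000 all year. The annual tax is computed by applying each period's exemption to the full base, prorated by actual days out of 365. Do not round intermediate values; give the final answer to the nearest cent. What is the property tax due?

2005-01-01 to 2005-06-08: 159 days, exemption €316,000 → (€531,000 − €316,000) × 2.8% × 159/365 = €2,622.4110
2005-06-09 to 2005-12-31: 206 days, exemption €419,000 → (€531,000 − €419,000) × 2.8% × 206/365 = €1,769.9068
Total = €4,392.3178

€4,392.32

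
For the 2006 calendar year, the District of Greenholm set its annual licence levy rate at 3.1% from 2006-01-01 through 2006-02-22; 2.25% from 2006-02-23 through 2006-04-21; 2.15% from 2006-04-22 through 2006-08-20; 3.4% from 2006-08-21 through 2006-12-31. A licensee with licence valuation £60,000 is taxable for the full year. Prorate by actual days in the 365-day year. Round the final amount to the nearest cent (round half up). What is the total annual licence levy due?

2006-01-01 to 2006-02-22: 53 days at 3.1% → £60,000 × 3.1% × 53/365 = £270.0822
2006-02-23 to 2006-04-21: 58 days at 2.25% → £60,000 × 2.25% × 58/365 = £214.5205
2006-04-22 to 2006-08-20: 121 days at 2.15% → £60,000 × 2.15% × 121/365 = £427.6438
2006-08-21 to 2006-12-31: 133 days at 3.4% → £60,000 × 3.4% × 133/365 = £743.3425
Total = £1,655.5890

£1,655.59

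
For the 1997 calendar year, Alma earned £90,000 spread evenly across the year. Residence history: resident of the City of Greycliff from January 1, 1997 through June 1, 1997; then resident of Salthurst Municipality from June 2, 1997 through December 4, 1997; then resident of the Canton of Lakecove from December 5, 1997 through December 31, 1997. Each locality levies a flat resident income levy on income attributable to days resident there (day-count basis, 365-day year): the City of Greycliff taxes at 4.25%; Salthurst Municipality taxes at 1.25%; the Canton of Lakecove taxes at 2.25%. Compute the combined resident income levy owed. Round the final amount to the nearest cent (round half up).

£2,315.96

The City of Greycliff, January 1 – June 1, 1997: 152 days → £90,000 × 4.25% × 152/365 = £1,592.8767
Salthurst Municipality, June 2 – December 4, 1997: 186 days → £90,000 × 1.25% × 186/365 = £573.2877
The Canton of Lakecove, December 5 – December 31, 1997: 27 days → £90,000 × 2.25% × 27/365 = £149.7945
Total = £2,315.9589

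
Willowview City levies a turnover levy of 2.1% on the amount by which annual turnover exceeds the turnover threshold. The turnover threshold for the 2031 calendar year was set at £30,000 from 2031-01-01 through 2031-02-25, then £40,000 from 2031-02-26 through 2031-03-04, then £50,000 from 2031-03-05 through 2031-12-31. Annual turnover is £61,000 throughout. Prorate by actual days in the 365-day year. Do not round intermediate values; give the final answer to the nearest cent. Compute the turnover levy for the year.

2031-01-01 to 2031-02-25: 56 days, exemption £30,000 → (£61,000 − £30,000) × 2.1% × 56/365 = £99.8795
2031-02-26 to 2031-03-04: 7 days, exemption £40,000 → (£61,000 − £40,000) × 2.1% × 7/365 = £8.4575
2031-03-05 to 2031-12-31: 302 days, exemption £50,000 → (£61,000 − £50,000) × 2.1% × 302/365 = £191.1288
Total = £299.4658

£299.47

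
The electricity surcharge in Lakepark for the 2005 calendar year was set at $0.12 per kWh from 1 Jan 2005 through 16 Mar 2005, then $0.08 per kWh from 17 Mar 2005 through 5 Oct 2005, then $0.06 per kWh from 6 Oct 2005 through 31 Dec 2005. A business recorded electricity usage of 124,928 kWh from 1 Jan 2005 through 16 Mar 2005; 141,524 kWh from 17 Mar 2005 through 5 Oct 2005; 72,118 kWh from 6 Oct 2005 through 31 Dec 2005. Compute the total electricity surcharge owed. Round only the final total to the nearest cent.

1 Jan – 16 Mar 2005: 124,928 kWh at $0.12/kWh → $14,991.36
17 Mar – 5 Oct 2005: 141,524 kWh at $0.08/kWh → $11,321.92
6 Oct – 31 Dec 2005: 72,118 kWh at $0.06/kWh → $4,327.08

$30,640.36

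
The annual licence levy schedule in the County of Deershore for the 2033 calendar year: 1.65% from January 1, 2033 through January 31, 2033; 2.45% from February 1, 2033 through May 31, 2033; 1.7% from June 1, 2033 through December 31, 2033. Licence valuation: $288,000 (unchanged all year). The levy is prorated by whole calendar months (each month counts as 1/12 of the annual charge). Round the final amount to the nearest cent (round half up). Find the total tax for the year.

$5,604.00

January 1 – January 31, 2033: 1 month at 1.65% → $288,000 × 1.65% × 1/12 = $396.0000
February 1 – May 31, 2033: 4 months at 2.45% → $288,000 × 2.45% × 4/12 = $2,352.0000
June 1 – December 31, 2033: 7 months at 1.7% → $288,000 × 1.7% × 7/12 = $2,856.0000
Total = $5,604.0000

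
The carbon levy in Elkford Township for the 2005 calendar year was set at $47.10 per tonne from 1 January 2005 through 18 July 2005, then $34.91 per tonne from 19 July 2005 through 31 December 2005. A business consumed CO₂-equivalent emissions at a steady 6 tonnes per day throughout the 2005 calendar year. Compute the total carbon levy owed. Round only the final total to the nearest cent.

$91007.76

1 January – 18 July 2005: 199 days × 6 tonnes/day = 1,194 tonnes at $47.10/tonne → $56237.40
19 July – 31 December 2005: 166 days × 6 tonnes/day = 996 tonnes at $34.91/tonne → $34770.36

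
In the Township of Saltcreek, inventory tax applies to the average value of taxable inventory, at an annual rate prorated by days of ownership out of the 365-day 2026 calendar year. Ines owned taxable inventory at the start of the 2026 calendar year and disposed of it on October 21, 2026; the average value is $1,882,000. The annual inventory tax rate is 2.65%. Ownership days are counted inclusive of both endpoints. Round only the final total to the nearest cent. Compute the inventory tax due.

$40,171.68

Days held (January 1 – October 21, 2026): 294 out of 365
Tax = $1,882,000 × 2.65% × 294/365 = $40,171.6767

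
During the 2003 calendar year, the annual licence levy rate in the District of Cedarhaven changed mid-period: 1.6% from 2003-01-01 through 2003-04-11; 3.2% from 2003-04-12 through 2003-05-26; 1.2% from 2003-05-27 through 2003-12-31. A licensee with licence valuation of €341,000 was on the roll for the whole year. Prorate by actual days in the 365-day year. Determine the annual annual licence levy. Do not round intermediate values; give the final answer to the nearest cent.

€5,310.26

2003-01-01 to 2003-04-11: 101 days at 1.6% → €341,000 × 1.6% × 101/365 = €1,509.7425
2003-04-12 to 2003-05-26: 45 days at 3.2% → €341,000 × 3.2% × 45/365 = €1,345.3151
2003-05-27 to 2003-12-31: 219 days at 1.2% → €341,000 × 1.2% × 219/365 = €2,455.2000
Total = €5,310.2575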